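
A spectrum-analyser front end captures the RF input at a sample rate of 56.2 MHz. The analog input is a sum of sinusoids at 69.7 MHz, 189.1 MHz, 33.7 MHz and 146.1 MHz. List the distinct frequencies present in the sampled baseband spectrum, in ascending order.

13.5 MHz, 20.5 MHz, 22.5 MHz

fs/2 = 28.1 MHz.
69.7 MHz mod fs = 13.5 MHz.
13.5 MHz ≤ fs/2 = 28.1 MHz, appears at 13.5 MHz.
189.1 MHz mod fs = 20.5 MHz.
20.5 MHz ≤ fs/2 = 28.1 MHz, appears at 20.5 MHz.
33.7 MHz > fs/2 = 28.1 MHz, folds to fs − 33.7 MHz = 22.5 MHz.
146.1 MHz mod fs = 33.7 MHz.
33.7 MHz > fs/2 = 28.1 MHz, folds to fs − 33.7 MHz = 22.5 MHz.
Distinct values: {13.5 MHz, 20.5 MHz, 22.5 MHz}.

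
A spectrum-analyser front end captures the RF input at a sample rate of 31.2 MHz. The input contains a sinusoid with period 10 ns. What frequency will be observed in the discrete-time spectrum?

6.4 MHz

T = 10 ns → f = 1/T = 100 MHz.
100 MHz mod fs = 6.4 MHz.
6.4 MHz ≤ fs/2 = 15.6 MHz, appears at 6.4 MHz.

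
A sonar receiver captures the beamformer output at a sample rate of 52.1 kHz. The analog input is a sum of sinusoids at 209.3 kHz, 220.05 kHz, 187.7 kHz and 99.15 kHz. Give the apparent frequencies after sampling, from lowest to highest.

fs/2 = 26.05 kHz.
209.3 kHz mod fs = 0.9 kHz.
0.9 kHz ≤ fs/2 = 26.05 kHz, appears at 0.9 kHz.
220.05 kHz mod fs = 11.65 kHz.
11.65 kHz ≤ fs/2 = 26.05 kHz, appears at 11.65 kHz.
187.7 kHz mod fs = 31.4 kHz.
31.4 kHz > fs/2 = 26.05 kHz, folds to fs − 31.4 kHz = 20.7 kHz.
99.15 kHz mod fs = 47.05 kHz.
47.05 kHz > fs/2 = 26.05 kHz, folds to fs − 47.05 kHz = 5.05 kHz.
Distinct values: {0.9 kHz, 5.05 kHz, 11.65 kHz, 20.7 kHz}.

0.9 kHz, 5.05 kHz, 11.65 kHz, 20.7 kHz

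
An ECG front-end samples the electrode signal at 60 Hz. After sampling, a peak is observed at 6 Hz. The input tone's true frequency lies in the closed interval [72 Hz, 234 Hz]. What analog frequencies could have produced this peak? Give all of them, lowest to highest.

114 Hz, 126 Hz, 174 Hz, 186 Hz, 234 Hz

Frequencies that alias to 6 Hz are k·fs ± 6 Hz for integer k ≥ 0.
k=0: 6 Hz.
k=1: 54 Hz, 66 Hz.
k=2: 114 Hz, 126 Hz.
k=3: 174 Hz, 186 Hz.
k=4: 234 Hz, 246 Hz.
k=5: 294 Hz, 306 Hz.
Within [72 Hz, 234 Hz]: 114 Hz, 126 Hz, 174 Hz, 186 Hz, 234 Hz.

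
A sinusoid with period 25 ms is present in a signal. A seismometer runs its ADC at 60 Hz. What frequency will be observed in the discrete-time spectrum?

T = 25 ms → f = 1/T = 40 Hz.
40 Hz > fs/2 = 30 Hz, folds to fs − 40 Hz = 20 Hz.

20 Hz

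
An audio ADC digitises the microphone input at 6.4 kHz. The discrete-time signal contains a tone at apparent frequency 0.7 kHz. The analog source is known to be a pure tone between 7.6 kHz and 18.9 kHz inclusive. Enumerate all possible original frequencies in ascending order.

12.1 kHz, 13.5 kHz, 18.5 kHz

Frequencies that alias to 0.7 kHz are k·fs ± 0.7 kHz for integer k ≥ 0.
k=0: 0.7 kHz.
k=1: 5.7 kHz, 7.1 kHz.
k=2: 12.1 kHz, 13.5 kHz.
k=3: 18.5 kHz, 19.9 kHz.
k=4: 24.9 kHz, 26.3 kHz.
Within [7.6 kHz, 18.9 kHz]: 12.1 kHz, 13.5 kHz, 18.5 kHz.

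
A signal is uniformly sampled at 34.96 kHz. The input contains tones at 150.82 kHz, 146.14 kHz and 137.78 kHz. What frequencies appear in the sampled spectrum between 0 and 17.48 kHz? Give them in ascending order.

fs/2 = 17.48 kHz.
150.82 kHz mod fs = 10.98 kHz.
10.98 kHz ≤ fs/2 = 17.48 kHz, appears at 10.98 kHz.
146.14 kHz mod fs = 6.3 kHz.
6.3 kHz ≤ fs/2 = 17.48 kHz, appears at 6.3 kHz.
137.78 kHz mod fs = 32.9 kHz.
32.9 kHz > fs/2 = 17.48 kHz, folds to fs − 32.9 kHz = 2.06 kHz.
Distinct values: {2.06 kHz, 6.3 kHz, 10.98 kHz}.

2.06 kHz, 6.3 kHz, 10.98 kHz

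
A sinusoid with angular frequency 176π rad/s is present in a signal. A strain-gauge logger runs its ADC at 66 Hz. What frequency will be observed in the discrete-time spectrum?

ω = 176π rad/s → f = ω/(2π) = 88 Hz.
88 Hz mod fs = 22 Hz.
22 Hz ≤ fs/2 = 33 Hz, appears at 22 Hz.

22 Hz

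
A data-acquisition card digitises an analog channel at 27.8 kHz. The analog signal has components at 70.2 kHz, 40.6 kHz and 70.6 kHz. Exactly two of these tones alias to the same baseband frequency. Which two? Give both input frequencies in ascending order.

fs/2 = 13.9 kHz.
70.2 kHz mod fs = 14.6 kHz.
14.6 kHz > fs/2 = 13.9 kHz, folds to fs − 14.6 kHz = 13.2 kHz.
40.6 kHz mod fs = 12.8 kHz.
12.8 kHz ≤ fs/2 = 13.9 kHz, appears at 12.8 kHz.
70.6 kHz mod fs = 15 kHz.
15 kHz > fs/2 = 13.9 kHz, folds to fs − 15 kHz = 12.8 kHz.
40.6 kHz and 70.6 kHz both map to 12.8 kHz.

40.6 kHz, 70.6 kHz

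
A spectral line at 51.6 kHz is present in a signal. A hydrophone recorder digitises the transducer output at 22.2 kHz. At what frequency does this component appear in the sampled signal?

51.6 kHz mod fs = 7.2 kHz.
7.2 kHz ≤ fs/2 = 11.1 kHz, appears at 7.2 kHz.

7.2 kHz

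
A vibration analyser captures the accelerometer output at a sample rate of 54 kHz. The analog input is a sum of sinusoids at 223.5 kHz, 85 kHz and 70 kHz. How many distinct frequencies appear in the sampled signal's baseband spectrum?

3

fs/2 = 27 kHz.
223.5 kHz mod fs = 7.5 kHz.
7.5 kHz ≤ fs/2 = 27 kHz, appears at 7.5 kHz.
85 kHz mod fs = 31 kHz.
31 kHz > fs/2 = 27 kHz, folds to fs − 31 kHz = 23 kHz.
70 kHz mod fs = 16 kHz.
16 kHz ≤ fs/2 = 27 kHz, appears at 16 kHz.
Distinct values: {7.5 kHz, 16 kHz, 23 kHz} → 3.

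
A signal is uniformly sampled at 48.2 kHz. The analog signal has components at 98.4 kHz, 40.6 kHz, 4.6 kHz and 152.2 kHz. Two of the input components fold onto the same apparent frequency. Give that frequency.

fs/2 = 24.1 kHz.
98.4 kHz mod fs = 2 kHz.
2 kHz ≤ fs/2 = 24.1 kHz, appears at 2 kHz.
40.6 kHz > fs/2 = 24.1 kHz, folds to fs − 40.6 kHz = 7.6 kHz.
4.6 kHz ≤ fs/2 = 24.1 kHz, passes unchanged.
152.2 kHz mod fs = 7.6 kHz.
7.6 kHz ≤ fs/2 = 24.1 kHz, appears at 7.6 kHz.
40.6 kHz and 152.2 kHz both map to 7.6 kHz.

7.6 kHz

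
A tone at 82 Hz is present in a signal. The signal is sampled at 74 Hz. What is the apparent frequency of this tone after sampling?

8 Hz

82 Hz mod fs = 8 Hz.
8 Hz ≤ fs/2 = 37 Hz, appears at 8 Hz.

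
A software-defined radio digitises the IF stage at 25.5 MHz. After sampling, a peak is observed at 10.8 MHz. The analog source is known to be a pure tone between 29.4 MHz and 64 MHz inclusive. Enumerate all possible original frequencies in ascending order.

36.3 MHz, 40.2 MHz, 61.8 MHz

Frequencies that alias to 10.8 MHz are k·fs ± 10.8 MHz for integer k ≥ 0.
k=0: 10.8 MHz.
k=1: 14.7 MHz, 36.3 MHz.
k=2: 40.2 MHz, 61.8 MHz.
k=3: 65.7 MHz, 87.3 MHz.
Within [29.4 MHz, 64 MHz]: 36.3 MHz, 40.2 MHz, 61.8 MHz.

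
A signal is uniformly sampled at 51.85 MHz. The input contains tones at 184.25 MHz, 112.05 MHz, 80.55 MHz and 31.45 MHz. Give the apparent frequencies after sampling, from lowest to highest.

8.35 MHz, 20.4 MHz, 23.15 MHz

fs/2 = 25.925 MHz.
184.25 MHz mod fs = 28.7 MHz.
28.7 MHz > fs/2 = 25.925 MHz, folds to fs − 28.7 MHz = 23.15 MHz.
112.05 MHz mod fs = 8.35 MHz.
8.35 MHz ≤ fs/2 = 25.925 MHz, appears at 8.35 MHz.
80.55 MHz mod fs = 28.7 MHz.
28.7 MHz > fs/2 = 25.925 MHz, folds to fs − 28.7 MHz = 23.15 MHz.
31.45 MHz > fs/2 = 25.925 MHz, folds to fs − 31.45 MHz = 20.4 MHz.
Distinct values: {8.35 MHz, 20.4 MHz, 23.15 MHz}.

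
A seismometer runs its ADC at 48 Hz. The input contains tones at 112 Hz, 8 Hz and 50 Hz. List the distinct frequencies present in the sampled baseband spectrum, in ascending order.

2 Hz, 8 Hz, 16 Hz

fs/2 = 24 Hz.
112 Hz mod fs = 16 Hz.
16 Hz ≤ fs/2 = 24 Hz, appears at 16 Hz.
8 Hz ≤ fs/2 = 24 Hz, passes unchanged.
50 Hz mod fs = 2 Hz.
2 Hz ≤ fs/2 = 24 Hz, appears at 2 Hz.
Distinct values: {2 Hz, 8 Hz, 16 Hz}.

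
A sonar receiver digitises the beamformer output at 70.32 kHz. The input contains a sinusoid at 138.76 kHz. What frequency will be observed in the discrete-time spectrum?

138.76 kHz mod fs = 68.44 kHz.
68.44 kHz > fs/2 = 35.16 kHz, folds to fs − 68.44 kHz = 1.88 kHz.

1.88 kHz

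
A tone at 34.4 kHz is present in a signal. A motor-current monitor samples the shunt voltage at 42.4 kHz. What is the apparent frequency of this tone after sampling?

8 kHz

34.4 kHz > fs/2 = 21.2 kHz, folds to fs − 34.4 kHz = 8 kHz.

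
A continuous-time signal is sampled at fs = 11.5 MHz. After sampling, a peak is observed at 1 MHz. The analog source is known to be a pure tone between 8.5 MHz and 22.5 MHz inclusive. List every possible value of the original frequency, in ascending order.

10.5 MHz, 12.5 MHz, 22 MHz

Frequencies that alias to 1 MHz are k·fs ± 1 MHz for integer k ≥ 0.
k=0: 1 MHz.
k=1: 10.5 MHz, 12.5 MHz.
k=2: 22 MHz, 24 MHz.
k=3: 33.5 MHz, 35.5 MHz.
Within [8.5 MHz, 22.5 MHz]: 10.5 MHz, 12.5 MHz, 22 MHz.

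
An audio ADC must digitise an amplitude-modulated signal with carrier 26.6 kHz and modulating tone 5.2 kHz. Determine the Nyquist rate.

AM sidebands sit at fc ± fm = 21.4 kHz and 31.8 kHz.
Highest-frequency component: 31.8 kHz.
Nyquist rate = 2 × 31.8 kHz = 63.6 kHz.

63.6 kHz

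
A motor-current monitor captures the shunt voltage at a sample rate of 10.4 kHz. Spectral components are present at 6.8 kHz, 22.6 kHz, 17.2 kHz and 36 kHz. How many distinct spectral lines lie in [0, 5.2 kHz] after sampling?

fs/2 = 5.2 kHz.
6.8 kHz > fs/2 = 5.2 kHz, folds to fs − 6.8 kHz = 3.6 kHz.
22.6 kHz mod fs = 1.8 kHz.
1.8 kHz ≤ fs/2 = 5.2 kHz, appears at 1.8 kHz.
17.2 kHz mod fs = 6.8 kHz.
6.8 kHz > fs/2 = 5.2 kHz, folds to fs − 6.8 kHz = 3.6 kHz.
36 kHz mod fs = 4.8 kHz.
4.8 kHz ≤ fs/2 = 5.2 kHz, appears at 4.8 kHz.
Distinct values: {1.8 kHz, 3.6 kHz, 4.8 kHz} → 3.

3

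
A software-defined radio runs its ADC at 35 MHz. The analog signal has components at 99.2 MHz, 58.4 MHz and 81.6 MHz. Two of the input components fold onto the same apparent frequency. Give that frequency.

fs/2 = 17.5 MHz.
99.2 MHz mod fs = 29.2 MHz.
29.2 MHz > fs/2 = 17.5 MHz, folds to fs − 29.2 MHz = 5.8 MHz.
58.4 MHz mod fs = 23.4 MHz.
23.4 MHz > fs/2 = 17.5 MHz, folds to fs − 23.4 MHz = 11.6 MHz.
81.6 MHz mod fs = 11.6 MHz.
11.6 MHz ≤ fs/2 = 17.5 MHz, appears at 11.6 MHz.
58.4 MHz and 81.6 MHz both map to 11.6 MHz.

11.6 MHz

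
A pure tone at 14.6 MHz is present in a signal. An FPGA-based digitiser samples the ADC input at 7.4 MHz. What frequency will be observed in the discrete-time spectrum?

0.2 MHz

14.6 MHz mod fs = 7.2 MHz.
7.2 MHz > fs/2 = 3.7 MHz, folds to fs − 7.2 MHz = 0.2 MHz.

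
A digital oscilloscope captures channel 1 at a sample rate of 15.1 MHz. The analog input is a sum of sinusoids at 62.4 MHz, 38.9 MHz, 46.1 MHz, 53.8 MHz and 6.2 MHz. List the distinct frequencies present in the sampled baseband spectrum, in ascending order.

fs/2 = 7.55 MHz.
62.4 MHz mod fs = 2 MHz.
2 MHz ≤ fs/2 = 7.55 MHz, appears at 2 MHz.
38.9 MHz mod fs = 8.7 MHz.
8.7 MHz > fs/2 = 7.55 MHz, folds to fs − 8.7 MHz = 6.4 MHz.
46.1 MHz mod fs = 0.8 MHz.
0.8 MHz ≤ fs/2 = 7.55 MHz, appears at 0.8 MHz.
53.8 MHz mod fs = 8.5 MHz.
8.5 MHz > fs/2 = 7.55 MHz, folds to fs − 8.5 MHz = 6.6 MHz.
6.2 MHz ≤ fs/2 = 7.55 MHz, passes unchanged.
Distinct values: {0.8 MHz, 2 MHz, 6.2 MHz, 6.4 MHz, 6.6 MHz}.

0.8 MHz, 2 MHz, 6.2 MHz, 6.4 MHz, 6.6 MHz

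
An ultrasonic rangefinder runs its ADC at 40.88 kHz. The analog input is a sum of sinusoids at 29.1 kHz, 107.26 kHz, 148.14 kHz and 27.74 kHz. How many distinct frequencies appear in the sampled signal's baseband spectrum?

fs/2 = 20.44 kHz.
29.1 kHz > fs/2 = 20.44 kHz, folds to fs − 29.1 kHz = 11.78 kHz.
107.26 kHz mod fs = 25.5 kHz.
25.5 kHz > fs/2 = 20.44 kHz, folds to fs − 25.5 kHz = 15.38 kHz.
148.14 kHz mod fs = 25.5 kHz.
25.5 kHz > fs/2 = 20.44 kHz, folds to fs − 25.5 kHz = 15.38 kHz.
27.74 kHz > fs/2 = 20.44 kHz, folds to fs − 27.74 kHz = 13.14 kHz.
Distinct values: {11.78 kHz, 13.14 kHz, 15.38 kHz} → 3.

3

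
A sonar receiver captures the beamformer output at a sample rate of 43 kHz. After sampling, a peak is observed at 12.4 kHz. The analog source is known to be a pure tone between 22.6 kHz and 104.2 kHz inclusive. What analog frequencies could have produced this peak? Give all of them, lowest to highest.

Frequencies that alias to 12.4 kHz are k·fs ± 12.4 kHz for integer k ≥ 0.
k=0: 12.4 kHz.
k=1: 30.6 kHz, 55.4 kHz.
k=2: 73.6 kHz, 98.4 kHz.
k=3: 116.6 kHz, 141.4 kHz.
Within [22.6 kHz, 104.2 kHz]: 30.6 kHz, 55.4 kHz, 73.6 kHz, 98.4 kHz.

30.6 kHz, 55.4 kHz, 73.6 kHz, 98.4 kHz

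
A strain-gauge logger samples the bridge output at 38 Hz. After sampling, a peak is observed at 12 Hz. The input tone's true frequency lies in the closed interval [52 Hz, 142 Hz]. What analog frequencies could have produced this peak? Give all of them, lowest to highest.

64 Hz, 88 Hz, 102 Hz, 126 Hz, 140 Hz

Frequencies that alias to 12 Hz are k·fs ± 12 Hz for integer k ≥ 0.
k=0: 12 Hz.
k=1: 26 Hz, 50 Hz.
k=2: 64 Hz, 88 Hz.
k=3: 102 Hz, 126 Hz.
k=4: 140 Hz, 164 Hz.
k=5: 178 Hz, 202 Hz.
Within [52 Hz, 142 Hz]: 64 Hz, 88 Hz, 102 Hz, 126 Hz, 140 Hz.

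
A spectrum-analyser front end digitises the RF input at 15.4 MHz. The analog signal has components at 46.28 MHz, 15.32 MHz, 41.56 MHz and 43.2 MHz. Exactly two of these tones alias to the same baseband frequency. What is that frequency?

0.08 MHz

fs/2 = 7.7 MHz.
46.28 MHz mod fs = 0.08 MHz.
0.08 MHz ≤ fs/2 = 7.7 MHz, appears at 0.08 MHz.
15.32 MHz > fs/2 = 7.7 MHz, folds to fs − 15.32 MHz = 0.08 MHz.
41.56 MHz mod fs = 10.76 MHz.
10.76 MHz > fs/2 = 7.7 MHz, folds to fs − 10.76 MHz = 4.64 MHz.
43.2 MHz mod fs = 12.4 MHz.
12.4 MHz > fs/2 = 7.7 MHz, folds to fs − 12.4 MHz = 3 MHz.
15.32 MHz and 46.28 MHz both map to 0.08 MHz.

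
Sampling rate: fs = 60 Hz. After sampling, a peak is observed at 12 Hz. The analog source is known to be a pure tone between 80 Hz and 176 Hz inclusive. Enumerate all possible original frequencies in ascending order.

Frequencies that alias to 12 Hz are k·fs ± 12 Hz for integer k ≥ 0.
k=0: 12 Hz.
k=1: 48 Hz, 72 Hz.
k=2: 108 Hz, 132 Hz.
k=3: 168 Hz, 192 Hz.
k=4: 228 Hz, 252 Hz.
Within [80 Hz, 176 Hz]: 108 Hz, 132 Hz, 168 Hz.

108 Hz, 132 Hz, 168 Hz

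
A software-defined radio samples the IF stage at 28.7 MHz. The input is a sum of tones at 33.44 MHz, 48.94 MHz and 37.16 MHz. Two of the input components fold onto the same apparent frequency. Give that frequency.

8.46 MHz

fs/2 = 14.35 MHz.
33.44 MHz mod fs = 4.74 MHz.
4.74 MHz ≤ fs/2 = 14.35 MHz, appears at 4.74 MHz.
48.94 MHz mod fs = 20.24 MHz.
20.24 MHz > fs/2 = 14.35 MHz, folds to fs − 20.24 MHz = 8.46 MHz.
37.16 MHz mod fs = 8.46 MHz.
8.46 MHz ≤ fs/2 = 14.35 MHz, appears at 8.46 MHz.
37.16 MHz and 48.94 MHz both map to 8.46 MHz.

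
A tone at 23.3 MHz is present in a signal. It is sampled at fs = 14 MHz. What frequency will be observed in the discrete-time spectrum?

4.7 MHz

23.3 MHz mod fs = 9.3 MHz.
9.3 MHz > fs/2 = 7 MHz, folds to fs − 9.3 MHz = 4.7 MHz.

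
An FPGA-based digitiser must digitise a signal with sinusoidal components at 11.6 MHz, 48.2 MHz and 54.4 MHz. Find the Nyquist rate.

Highest-frequency component: 54.4 MHz.
Nyquist rate = 2 × 54.4 MHz = 108.8 MHz.

108.8 MHz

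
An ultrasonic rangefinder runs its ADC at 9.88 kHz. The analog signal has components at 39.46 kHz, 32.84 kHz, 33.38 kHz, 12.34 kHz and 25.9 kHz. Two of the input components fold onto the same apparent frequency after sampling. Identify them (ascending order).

fs/2 = 4.94 kHz.
39.46 kHz mod fs = 9.82 kHz.
9.82 kHz > fs/2 = 4.94 kHz, folds to fs − 9.82 kHz = 0.06 kHz.
32.84 kHz mod fs = 3.2 kHz.
3.2 kHz ≤ fs/2 = 4.94 kHz, appears at 3.2 kHz.
33.38 kHz mod fs = 3.74 kHz.
3.74 kHz ≤ fs/2 = 4.94 kHz, appears at 3.74 kHz.
12.34 kHz mod fs = 2.46 kHz.
2.46 kHz ≤ fs/2 = 4.94 kHz, appears at 2.46 kHz.
25.9 kHz mod fs = 6.14 kHz.
6.14 kHz > fs/2 = 4.94 kHz, folds to fs − 6.14 kHz = 3.74 kHz.
25.9 kHz and 33.38 kHz both map to 3.74 kHz.

25.9 kHz, 33.38 kHz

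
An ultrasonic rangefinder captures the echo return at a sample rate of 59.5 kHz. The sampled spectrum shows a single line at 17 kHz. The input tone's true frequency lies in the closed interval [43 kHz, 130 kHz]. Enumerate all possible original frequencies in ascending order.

76.5 kHz, 102 kHz

Frequencies that alias to 17 kHz are k·fs ± 17 kHz for integer k ≥ 0.
k=0: 17 kHz.
k=1: 42.5 kHz, 76.5 kHz.
k=2: 102 kHz, 136 kHz.
k=3: 161.5 kHz, 195.5 kHz.
Within [43 kHz, 130 kHz]: 76.5 kHz, 102 kHz.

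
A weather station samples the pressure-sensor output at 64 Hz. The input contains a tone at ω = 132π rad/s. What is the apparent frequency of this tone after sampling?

ω = 132π rad/s → f = ω/(2π) = 66 Hz.
66 Hz mod fs = 2 Hz.
2 Hz ≤ fs/2 = 32 Hz, appears at 2 Hz.

2 Hz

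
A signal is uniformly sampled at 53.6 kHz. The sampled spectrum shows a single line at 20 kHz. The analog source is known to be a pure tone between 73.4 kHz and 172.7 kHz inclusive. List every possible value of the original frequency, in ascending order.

Frequencies that alias to 20 kHz are k·fs ± 20 kHz for integer k ≥ 0.
k=0: 20 kHz.
k=1: 33.6 kHz, 73.6 kHz.
k=2: 87.2 kHz, 127.2 kHz.
k=3: 140.8 kHz, 180.8 kHz.
k=4: 194.4 kHz, 234.4 kHz.
Within [73.4 kHz, 172.7 kHz]: 73.6 kHz, 87.2 kHz, 127.2 kHz, 140.8 kHz.

73.6 kHz, 87.2 kHz, 127.2 kHz, 140.8 kHz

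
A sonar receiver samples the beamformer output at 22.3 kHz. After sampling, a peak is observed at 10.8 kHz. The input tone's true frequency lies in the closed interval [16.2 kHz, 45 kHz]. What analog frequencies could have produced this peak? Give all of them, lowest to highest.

Frequencies that alias to 10.8 kHz are k·fs ± 10.8 kHz for integer k ≥ 0.
k=0: 10.8 kHz.
k=1: 11.5 kHz, 33.1 kHz.
k=2: 33.8 kHz, 55.4 kHz.
k=3: 56.1 kHz, 77.7 kHz.
Within [16.2 kHz, 45 kHz]: 33.1 kHz, 33.8 kHz.

33.1 kHz, 33.8 kHz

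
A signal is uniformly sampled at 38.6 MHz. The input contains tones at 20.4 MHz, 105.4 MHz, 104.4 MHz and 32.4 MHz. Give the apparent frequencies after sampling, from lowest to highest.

fs/2 = 19.3 MHz.
20.4 MHz > fs/2 = 19.3 MHz, folds to fs − 20.4 MHz = 18.2 MHz.
105.4 MHz mod fs = 28.2 MHz.
28.2 MHz > fs/2 = 19.3 MHz, folds to fs − 28.2 MHz = 10.4 MHz.
104.4 MHz mod fs = 27.2 MHz.
27.2 MHz > fs/2 = 19.3 MHz, folds to fs − 27.2 MHz = 11.4 MHz.
32.4 MHz > fs/2 = 19.3 MHz, folds to fs − 32.4 MHz = 6.2 MHz.
Distinct values: {6.2 MHz, 10.4 MHz, 11.4 MHz, 18.2 MHz}.

6.2 MHz, 10.4 MHz, 11.4 MHz, 18.2 MHz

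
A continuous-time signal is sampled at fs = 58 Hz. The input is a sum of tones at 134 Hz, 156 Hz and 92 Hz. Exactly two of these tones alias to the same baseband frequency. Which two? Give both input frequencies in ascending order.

134 Hz, 156 Hz

fs/2 = 29 Hz.
134 Hz mod fs = 18 Hz.
18 Hz ≤ fs/2 = 29 Hz, appears at 18 Hz.
156 Hz mod fs = 40 Hz.
40 Hz > fs/2 = 29 Hz, folds to fs − 40 Hz = 18 Hz.
92 Hz mod fs = 34 Hz.
34 Hz > fs/2 = 29 Hz, folds to fs − 34 Hz = 24 Hz.
134 Hz and 156 Hz both map to 18 Hz.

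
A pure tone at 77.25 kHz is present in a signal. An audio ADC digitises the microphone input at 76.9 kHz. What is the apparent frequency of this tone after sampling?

77.25 kHz mod fs = 0.35 kHz.
0.35 kHz ≤ fs/2 = 38.45 kHz, appears at 0.35 kHz.

0.35 kHz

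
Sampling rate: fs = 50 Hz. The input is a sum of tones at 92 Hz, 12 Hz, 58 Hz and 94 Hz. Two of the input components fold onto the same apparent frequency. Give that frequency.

fs/2 = 25 Hz.
92 Hz mod fs = 42 Hz.
42 Hz > fs/2 = 25 Hz, folds to fs − 42 Hz = 8 Hz.
12 Hz ≤ fs/2 = 25 Hz, passes unchanged.
58 Hz mod fs = 8 Hz.
8 Hz ≤ fs/2 = 25 Hz, appears at 8 Hz.
94 Hz mod fs = 44 Hz.
44 Hz > fs/2 = 25 Hz, folds to fs − 44 Hz = 6 Hz.
58 Hz and 92 Hz both map to 8 Hz.

8 Hz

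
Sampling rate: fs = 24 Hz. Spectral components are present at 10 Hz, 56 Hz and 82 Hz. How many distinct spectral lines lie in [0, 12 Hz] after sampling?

2

fs/2 = 12 Hz.
10 Hz ≤ fs/2 = 12 Hz, passes unchanged.
56 Hz mod fs = 8 Hz.
8 Hz ≤ fs/2 = 12 Hz, appears at 8 Hz.
82 Hz mod fs = 10 Hz.
10 Hz ≤ fs/2 = 12 Hz, appears at 10 Hz.
Distinct values: {8 Hz, 10 Hz} → 2.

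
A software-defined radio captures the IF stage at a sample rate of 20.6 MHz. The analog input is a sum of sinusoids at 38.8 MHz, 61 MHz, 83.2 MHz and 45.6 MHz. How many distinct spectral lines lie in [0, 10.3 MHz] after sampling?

3

fs/2 = 10.3 MHz.
38.8 MHz mod fs = 18.2 MHz.
18.2 MHz > fs/2 = 10.3 MHz, folds to fs − 18.2 MHz = 2.4 MHz.
61 MHz mod fs = 19.8 MHz.
19.8 MHz > fs/2 = 10.3 MHz, folds to fs − 19.8 MHz = 0.8 MHz.
83.2 MHz mod fs = 0.8 MHz.
0.8 MHz ≤ fs/2 = 10.3 MHz, appears at 0.8 MHz.
45.6 MHz mod fs = 4.4 MHz.
4.4 MHz ≤ fs/2 = 10.3 MHz, appears at 4.4 MHz.
Distinct values: {0.8 MHz, 2.4 MHz, 4.4 MHz} → 3.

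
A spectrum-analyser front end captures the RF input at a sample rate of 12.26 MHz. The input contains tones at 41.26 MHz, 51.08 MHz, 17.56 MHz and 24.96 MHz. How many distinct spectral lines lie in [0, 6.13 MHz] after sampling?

4

fs/2 = 6.13 MHz.
41.26 MHz mod fs = 4.48 MHz.
4.48 MHz ≤ fs/2 = 6.13 MHz, appears at 4.48 MHz.
51.08 MHz mod fs = 2.04 MHz.
2.04 MHz ≤ fs/2 = 6.13 MHz, appears at 2.04 MHz.
17.56 MHz mod fs = 5.3 MHz.
5.3 MHz ≤ fs/2 = 6.13 MHz, appears at 5.3 MHz.
24.96 MHz mod fs = 0.44 MHz.
0.44 MHz ≤ fs/2 = 6.13 MHz, appears at 0.44 MHz.
Distinct values: {0.44 MHz, 2.04 MHz, 4.48 MHz, 5.3 MHz} → 4.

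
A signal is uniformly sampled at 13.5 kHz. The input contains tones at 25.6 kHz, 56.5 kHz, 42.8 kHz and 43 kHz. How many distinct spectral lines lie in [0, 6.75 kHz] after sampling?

3

fs/2 = 6.75 kHz.
25.6 kHz mod fs = 12.1 kHz.
12.1 kHz > fs/2 = 6.75 kHz, folds to fs − 12.1 kHz = 1.4 kHz.
56.5 kHz mod fs = 2.5 kHz.
2.5 kHz ≤ fs/2 = 6.75 kHz, appears at 2.5 kHz.
42.8 kHz mod fs = 2.3 kHz.
2.3 kHz ≤ fs/2 = 6.75 kHz, appears at 2.3 kHz.
43 kHz mod fs = 2.5 kHz.
2.5 kHz ≤ fs/2 = 6.75 kHz, appears at 2.5 kHz.
Distinct values: {1.4 kHz, 2.3 kHz, 2.5 kHz} → 3.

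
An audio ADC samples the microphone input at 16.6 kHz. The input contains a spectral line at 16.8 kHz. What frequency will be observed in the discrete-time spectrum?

0.2 kHz

16.8 kHz mod fs = 0.2 kHz.
0.2 kHz ≤ fs/2 = 8.3 kHz, appears at 0.2 kHz.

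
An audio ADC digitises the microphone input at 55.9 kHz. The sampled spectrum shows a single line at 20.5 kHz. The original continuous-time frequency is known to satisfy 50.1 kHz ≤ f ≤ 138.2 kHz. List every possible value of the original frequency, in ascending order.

Frequencies that alias to 20.5 kHz are k·fs ± 20.5 kHz for integer k ≥ 0.
k=0: 20.5 kHz.
k=1: 35.4 kHz, 76.4 kHz.
k=2: 91.3 kHz, 132.3 kHz.
k=3: 147.2 kHz, 188.2 kHz.
Within [50.1 kHz, 138.2 kHz]: 76.4 kHz, 91.3 kHz, 132.3 kHz.

76.4 kHz, 91.3 kHz, 132.3 kHz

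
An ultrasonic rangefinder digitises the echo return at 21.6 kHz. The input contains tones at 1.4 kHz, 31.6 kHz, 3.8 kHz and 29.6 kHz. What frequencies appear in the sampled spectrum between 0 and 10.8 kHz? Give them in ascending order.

fs/2 = 10.8 kHz.
1.4 kHz ≤ fs/2 = 10.8 kHz, passes unchanged.
31.6 kHz mod fs = 10 kHz.
10 kHz ≤ fs/2 = 10.8 kHz, appears at 10 kHz.
3.8 kHz ≤ fs/2 = 10.8 kHz, passes unchanged.
29.6 kHz mod fs = 8 kHz.
8 kHz ≤ fs/2 = 10.8 kHz, appears at 8 kHz.
Distinct values: {1.4 kHz, 3.8 kHz, 8 kHz, 10 kHz}.

1.4 kHz, 3.8 kHz, 8 kHz, 10 kHz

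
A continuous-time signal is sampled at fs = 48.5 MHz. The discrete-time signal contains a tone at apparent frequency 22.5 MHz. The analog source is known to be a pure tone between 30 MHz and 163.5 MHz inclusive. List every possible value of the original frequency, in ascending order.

Frequencies that alias to 22.5 MHz are k·fs ± 22.5 MHz for integer k ≥ 0.
k=0: 22.5 MHz.
k=1: 26 MHz, 71 MHz.
k=2: 74.5 MHz, 119.5 MHz.
k=3: 123 MHz, 168 MHz.
k=4: 171.5 MHz, 216.5 MHz.
Within [30 MHz, 163.5 MHz]: 71 MHz, 74.5 MHz, 119.5 MHz, 123 MHz.

71 MHz, 74.5 MHz, 119.5 MHz, 123 MHz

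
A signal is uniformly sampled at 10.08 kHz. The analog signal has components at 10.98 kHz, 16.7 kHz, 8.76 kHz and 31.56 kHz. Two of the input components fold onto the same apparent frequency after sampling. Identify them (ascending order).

8.76 kHz, 31.56 kHz

fs/2 = 5.04 kHz.
10.98 kHz mod fs = 0.9 kHz.
0.9 kHz ≤ fs/2 = 5.04 kHz, appears at 0.9 kHz.
16.7 kHz mod fs = 6.62 kHz.
6.62 kHz > fs/2 = 5.04 kHz, folds to fs − 6.62 kHz = 3.46 kHz.
8.76 kHz > fs/2 = 5.04 kHz, folds to fs − 8.76 kHz = 1.32 kHz.
31.56 kHz mod fs = 1.32 kHz.
1.32 kHz ≤ fs/2 = 5.04 kHz, appears at 1.32 kHz.
8.76 kHz and 31.56 kHz both map to 1.32 kHz.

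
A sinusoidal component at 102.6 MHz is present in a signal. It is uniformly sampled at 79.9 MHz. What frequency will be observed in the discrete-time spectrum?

102.6 MHz mod fs = 22.7 MHz.
22.7 MHz ≤ fs/2 = 39.95 MHz, appears at 22.7 MHz.

22.7 MHz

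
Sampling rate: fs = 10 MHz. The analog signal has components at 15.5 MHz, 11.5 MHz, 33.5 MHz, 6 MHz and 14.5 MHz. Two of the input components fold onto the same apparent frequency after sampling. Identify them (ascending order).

fs/2 = 5 MHz.
15.5 MHz mod fs = 5.5 MHz.
5.5 MHz > fs/2 = 5 MHz, folds to fs − 5.5 MHz = 4.5 MHz.
11.5 MHz mod fs = 1.5 MHz.
1.5 MHz ≤ fs/2 = 5 MHz, appears at 1.5 MHz.
33.5 MHz mod fs = 3.5 MHz.
3.5 MHz ≤ fs/2 = 5 MHz, appears at 3.5 MHz.
6 MHz > fs/2 = 5 MHz, folds to fs − 6 MHz = 4 MHz.
14.5 MHz mod fs = 4.5 MHz.
4.5 MHz ≤ fs/2 = 5 MHz, appears at 4.5 MHz.
14.5 MHz and 15.5 MHz both map to 4.5 MHz.

14.5 MHz, 15.5 MHz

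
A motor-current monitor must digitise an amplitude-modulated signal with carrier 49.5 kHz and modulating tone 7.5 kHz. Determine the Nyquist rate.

AM sidebands sit at fc ± fm = 42 kHz and 57 kHz.
Highest-frequency component: 57 kHz.
Nyquist rate = 2 × 57 kHz = 114 kHz.

114 kHz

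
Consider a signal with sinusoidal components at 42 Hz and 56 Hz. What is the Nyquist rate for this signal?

112 Hz

Highest-frequency component: 56 Hz.
Nyquist rate = 2 × 56 Hz = 112 Hz.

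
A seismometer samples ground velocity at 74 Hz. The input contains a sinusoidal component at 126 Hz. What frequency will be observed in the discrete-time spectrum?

22 Hz

126 Hz mod fs = 52 Hz.
52 Hz > fs/2 = 37 Hz, folds to fs − 52 Hz = 22 Hz.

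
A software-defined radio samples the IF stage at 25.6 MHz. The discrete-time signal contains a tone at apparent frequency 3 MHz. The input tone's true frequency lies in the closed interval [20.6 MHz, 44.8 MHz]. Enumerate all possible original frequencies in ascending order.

Frequencies that alias to 3 MHz are k·fs ± 3 MHz for integer k ≥ 0.
k=0: 3 MHz.
k=1: 22.6 MHz, 28.6 MHz.
k=2: 48.2 MHz, 54.2 MHz.
Within [20.6 MHz, 44.8 MHz]: 22.6 MHz, 28.6 MHz.

22.6 MHz, 28.6 MHz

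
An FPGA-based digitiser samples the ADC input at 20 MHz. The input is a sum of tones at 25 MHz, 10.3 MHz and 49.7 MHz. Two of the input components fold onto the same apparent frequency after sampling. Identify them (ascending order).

fs/2 = 10 MHz.
25 MHz mod fs = 5 MHz.
5 MHz ≤ fs/2 = 10 MHz, appears at 5 MHz.
10.3 MHz > fs/2 = 10 MHz, folds to fs − 10.3 MHz = 9.7 MHz.
49.7 MHz mod fs = 9.7 MHz.
9.7 MHz ≤ fs/2 = 10 MHz, appears at 9.7 MHz.
10.3 MHz and 49.7 MHz both map to 9.7 MHz.

10.3 MHz, 49.7 MHz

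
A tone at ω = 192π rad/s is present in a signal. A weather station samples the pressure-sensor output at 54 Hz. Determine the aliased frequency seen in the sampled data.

12 Hz

ω = 192π rad/s → f = ω/(2π) = 96 Hz.
96 Hz mod fs = 42 Hz.
42 Hz > fs/2 = 27 Hz, folds to fs − 42 Hz = 12 Hz.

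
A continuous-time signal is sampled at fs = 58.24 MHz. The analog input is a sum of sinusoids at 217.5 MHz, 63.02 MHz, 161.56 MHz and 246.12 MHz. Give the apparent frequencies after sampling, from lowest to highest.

fs/2 = 29.12 MHz.
217.5 MHz mod fs = 42.78 MHz.
42.78 MHz > fs/2 = 29.12 MHz, folds to fs − 42.78 MHz = 15.46 MHz.
63.02 MHz mod fs = 4.78 MHz.
4.78 MHz ≤ fs/2 = 29.12 MHz, appears at 4.78 MHz.
161.56 MHz mod fs = 45.08 MHz.
45.08 MHz > fs/2 = 29.12 MHz, folds to fs − 45.08 MHz = 13.16 MHz.
246.12 MHz mod fs = 13.16 MHz.
13.16 MHz ≤ fs/2 = 29.12 MHz, appears at 13.16 MHz.
Distinct values: {4.78 MHz, 13.16 MHz, 15.46 MHz}.

4.78 MHz, 13.16 MHz, 15.46 MHz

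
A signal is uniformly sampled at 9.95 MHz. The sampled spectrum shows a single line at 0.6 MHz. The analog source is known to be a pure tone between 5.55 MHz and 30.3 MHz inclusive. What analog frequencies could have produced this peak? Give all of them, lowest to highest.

Frequencies that alias to 0.6 MHz are k·fs ± 0.6 MHz for integer k ≥ 0.
k=0: 0.6 MHz.
k=1: 9.35 MHz, 10.55 MHz.
k=2: 19.3 MHz, 20.5 MHz.
k=3: 29.25 MHz, 30.45 MHz.
k=4: 39.2 MHz, 40.4 MHz.
Within [5.55 MHz, 30.3 MHz]: 9.35 MHz, 10.55 MHz, 19.3 MHz, 20.5 MHz, 29.25 MHz.

9.35 MHz, 10.55 MHz, 19.3 MHz, 20.5 MHz, 29.25 MHz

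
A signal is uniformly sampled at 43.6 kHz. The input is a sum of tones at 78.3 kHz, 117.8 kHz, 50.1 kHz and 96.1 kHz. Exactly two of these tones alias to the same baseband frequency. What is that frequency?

fs/2 = 21.8 kHz.
78.3 kHz mod fs = 34.7 kHz.
34.7 kHz > fs/2 = 21.8 kHz, folds to fs − 34.7 kHz = 8.9 kHz.
117.8 kHz mod fs = 30.6 kHz.
30.6 kHz > fs/2 = 21.8 kHz, folds to fs − 30.6 kHz = 13 kHz.
50.1 kHz mod fs = 6.5 kHz.
6.5 kHz ≤ fs/2 = 21.8 kHz, appears at 6.5 kHz.
96.1 kHz mod fs = 8.9 kHz.
8.9 kHz ≤ fs/2 = 21.8 kHz, appears at 8.9 kHz.
78.3 kHz and 96.1 kHz both map to 8.9 kHz.

8.9 kHz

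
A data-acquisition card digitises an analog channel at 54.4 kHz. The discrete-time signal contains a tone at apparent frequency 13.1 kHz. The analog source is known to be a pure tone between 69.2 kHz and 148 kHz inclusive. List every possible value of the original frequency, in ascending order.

95.7 kHz, 121.9 kHz

Frequencies that alias to 13.1 kHz are k·fs ± 13.1 kHz for integer k ≥ 0.
k=0: 13.1 kHz.
k=1: 41.3 kHz, 67.5 kHz.
k=2: 95.7 kHz, 121.9 kHz.
k=3: 150.1 kHz, 176.3 kHz.
Within [69.2 kHz, 148 kHz]: 95.7 kHz, 121.9 kHz.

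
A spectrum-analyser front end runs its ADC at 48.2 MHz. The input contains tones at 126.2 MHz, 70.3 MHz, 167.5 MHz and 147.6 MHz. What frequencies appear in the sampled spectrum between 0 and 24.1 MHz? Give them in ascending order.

fs/2 = 24.1 MHz.
126.2 MHz mod fs = 29.8 MHz.
29.8 MHz > fs/2 = 24.1 MHz, folds to fs − 29.8 MHz = 18.4 MHz.
70.3 MHz mod fs = 22.1 MHz.
22.1 MHz ≤ fs/2 = 24.1 MHz, appears at 22.1 MHz.
167.5 MHz mod fs = 22.9 MHz.
22.9 MHz ≤ fs/2 = 24.1 MHz, appears at 22.9 MHz.
147.6 MHz mod fs = 3 MHz.
3 MHz ≤ fs/2 = 24.1 MHz, appears at 3 MHz.
Distinct values: {3 MHz, 18.4 MHz, 22.1 MHz, 22.9 MHz}.

3 MHz, 18.4 MHz, 22.1 MHz, 22.9 MHz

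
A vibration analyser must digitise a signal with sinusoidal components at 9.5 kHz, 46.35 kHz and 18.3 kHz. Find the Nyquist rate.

92.7 kHz

Highest-frequency component: 46.35 kHz.
Nyquist rate = 2 × 46.35 kHz = 92.7 kHz.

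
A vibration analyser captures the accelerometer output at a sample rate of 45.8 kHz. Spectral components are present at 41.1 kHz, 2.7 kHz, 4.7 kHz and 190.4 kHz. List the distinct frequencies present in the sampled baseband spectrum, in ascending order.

2.7 kHz, 4.7 kHz, 7.2 kHz

fs/2 = 22.9 kHz.
41.1 kHz > fs/2 = 22.9 kHz, folds to fs − 41.1 kHz = 4.7 kHz.
2.7 kHz ≤ fs/2 = 22.9 kHz, passes unchanged.
4.7 kHz ≤ fs/2 = 22.9 kHz, passes unchanged.
190.4 kHz mod fs = 7.2 kHz.
7.2 kHz ≤ fs/2 = 22.9 kHz, appears at 7.2 kHz.
Distinct values: {2.7 kHz, 4.7 kHz, 7.2 kHz}.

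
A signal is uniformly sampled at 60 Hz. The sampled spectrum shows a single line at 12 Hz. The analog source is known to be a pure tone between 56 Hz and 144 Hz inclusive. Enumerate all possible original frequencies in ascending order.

72 Hz, 108 Hz, 132 Hz

Frequencies that alias to 12 Hz are k·fs ± 12 Hz for integer k ≥ 0.
k=0: 12 Hz.
k=1: 48 Hz, 72 Hz.
k=2: 108 Hz, 132 Hz.
k=3: 168 Hz, 192 Hz.
Within [56 Hz, 144 Hz]: 72 Hz, 108 Hz, 132 Hz.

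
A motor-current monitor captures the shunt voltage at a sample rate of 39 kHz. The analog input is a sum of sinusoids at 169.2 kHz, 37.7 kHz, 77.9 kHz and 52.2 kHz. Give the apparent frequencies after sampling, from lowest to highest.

fs/2 = 19.5 kHz.
169.2 kHz mod fs = 13.2 kHz.
13.2 kHz ≤ fs/2 = 19.5 kHz, appears at 13.2 kHz.
37.7 kHz > fs/2 = 19.5 kHz, folds to fs − 37.7 kHz = 1.3 kHz.
77.9 kHz mod fs = 38.9 kHz.
38.9 kHz > fs/2 = 19.5 kHz, folds to fs − 38.9 kHz = 0.1 kHz.
52.2 kHz mod fs = 13.2 kHz.
13.2 kHz ≤ fs/2 = 19.5 kHz, appears at 13.2 kHz.
Distinct values: {0.1 kHz, 1.3 kHz, 13.2 kHz}.

0.1 kHz, 1.3 kHz, 13.2 kHz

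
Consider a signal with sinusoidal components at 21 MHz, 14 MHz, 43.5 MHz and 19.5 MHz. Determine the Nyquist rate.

Highest-frequency component: 43.5 MHz.
Nyquist rate = 2 × 43.5 MHz = 87 MHz.

87 MHz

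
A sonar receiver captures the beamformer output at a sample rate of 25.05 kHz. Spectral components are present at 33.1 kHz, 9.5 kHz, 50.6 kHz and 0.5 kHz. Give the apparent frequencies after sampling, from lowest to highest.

fs/2 = 12.525 kHz.
33.1 kHz mod fs = 8.05 kHz.
8.05 kHz ≤ fs/2 = 12.525 kHz, appears at 8.05 kHz.
9.5 kHz ≤ fs/2 = 12.525 kHz, passes unchanged.
50.6 kHz mod fs = 0.5 kHz.
0.5 kHz ≤ fs/2 = 12.525 kHz, appears at 0.5 kHz.
0.5 kHz ≤ fs/2 = 12.525 kHz, passes unchanged.
Distinct values: {0.5 kHz, 8.05 kHz, 9.5 kHz}.

0.5 kHz, 8.05 kHz, 9.5 kHz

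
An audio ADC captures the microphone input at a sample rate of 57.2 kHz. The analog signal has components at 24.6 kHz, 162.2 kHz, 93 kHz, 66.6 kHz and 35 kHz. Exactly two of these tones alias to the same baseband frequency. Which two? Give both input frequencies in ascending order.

66.6 kHz, 162.2 kHz

fs/2 = 28.6 kHz.
24.6 kHz ≤ fs/2 = 28.6 kHz, passes unchanged.
162.2 kHz mod fs = 47.8 kHz.
47.8 kHz > fs/2 = 28.6 kHz, folds to fs − 47.8 kHz = 9.4 kHz.
93 kHz mod fs = 35.8 kHz.
35.8 kHz > fs/2 = 28.6 kHz, folds to fs − 35.8 kHz = 21.4 kHz.
66.6 kHz mod fs = 9.4 kHz.
9.4 kHz ≤ fs/2 = 28.6 kHz, appears at 9.4 kHz.
35 kHz > fs/2 = 28.6 kHz, folds to fs − 35 kHz = 22.2 kHz.
66.6 kHz and 162.2 kHz both map to 9.4 kHz.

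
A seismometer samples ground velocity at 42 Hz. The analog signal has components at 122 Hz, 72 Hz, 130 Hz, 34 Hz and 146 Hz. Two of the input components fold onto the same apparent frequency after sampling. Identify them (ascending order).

122 Hz, 130 Hz

fs/2 = 21 Hz.
122 Hz mod fs = 38 Hz.
38 Hz > fs/2 = 21 Hz, folds to fs − 38 Hz = 4 Hz.
72 Hz mod fs = 30 Hz.
30 Hz > fs/2 = 21 Hz, folds to fs − 30 Hz = 12 Hz.
130 Hz mod fs = 4 Hz.
4 Hz ≤ fs/2 = 21 Hz, appears at 4 Hz.
34 Hz > fs/2 = 21 Hz, folds to fs − 34 Hz = 8 Hz.
146 Hz mod fs = 20 Hz.
20 Hz ≤ fs/2 = 21 Hz, appears at 20 Hz.
122 Hz and 130 Hz both map to 4 Hz.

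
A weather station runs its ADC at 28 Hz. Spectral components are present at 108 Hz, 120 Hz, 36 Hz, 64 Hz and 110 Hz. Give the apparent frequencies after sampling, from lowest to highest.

2 Hz, 4 Hz, 8 Hz

fs/2 = 14 Hz.
108 Hz mod fs = 24 Hz.
24 Hz > fs/2 = 14 Hz, folds to fs − 24 Hz = 4 Hz.
120 Hz mod fs = 8 Hz.
8 Hz ≤ fs/2 = 14 Hz, appears at 8 Hz.
36 Hz mod fs = 8 Hz.
8 Hz ≤ fs/2 = 14 Hz, appears at 8 Hz.
64 Hz mod fs = 8 Hz.
8 Hz ≤ fs/2 = 14 Hz, appears at 8 Hz.
110 Hz mod fs = 26 Hz.
26 Hz > fs/2 = 14 Hz, folds to fs − 26 Hz = 2 Hz.
Distinct values: {2 Hz, 4 Hz, 8 Hz}.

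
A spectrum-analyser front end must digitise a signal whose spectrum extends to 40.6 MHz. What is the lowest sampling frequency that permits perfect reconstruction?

81.2 MHz

Nyquist rate = 2 × 40.6 MHz = 81.2 MHz.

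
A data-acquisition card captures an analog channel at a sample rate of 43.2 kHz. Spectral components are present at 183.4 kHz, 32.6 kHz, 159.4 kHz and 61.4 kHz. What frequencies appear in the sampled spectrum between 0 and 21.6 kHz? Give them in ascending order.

10.6 kHz, 13.4 kHz, 18.2 kHz

fs/2 = 21.6 kHz.
183.4 kHz mod fs = 10.6 kHz.
10.6 kHz ≤ fs/2 = 21.6 kHz, appears at 10.6 kHz.
32.6 kHz > fs/2 = 21.6 kHz, folds to fs − 32.6 kHz = 10.6 kHz.
159.4 kHz mod fs = 29.8 kHz.
29.8 kHz > fs/2 = 21.6 kHz, folds to fs − 29.8 kHz = 13.4 kHz.
61.4 kHz mod fs = 18.2 kHz.
18.2 kHz ≤ fs/2 = 21.6 kHz, appears at 18.2 kHz.
Distinct values: {10.6 kHz, 13.4 kHz, 18.2 kHz}.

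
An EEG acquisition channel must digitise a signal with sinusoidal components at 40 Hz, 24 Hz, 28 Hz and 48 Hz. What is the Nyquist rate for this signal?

Highest-frequency component: 48 Hz.
Nyquist rate = 2 × 48 Hz = 96 Hz.

96 Hz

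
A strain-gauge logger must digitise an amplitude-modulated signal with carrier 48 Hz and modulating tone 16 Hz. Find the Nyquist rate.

AM sidebands sit at fc ± fm = 32 Hz and 64 Hz.
Highest-frequency component: 64 Hz.
Nyquist rate = 2 × 64 Hz = 128 Hz.

128 Hz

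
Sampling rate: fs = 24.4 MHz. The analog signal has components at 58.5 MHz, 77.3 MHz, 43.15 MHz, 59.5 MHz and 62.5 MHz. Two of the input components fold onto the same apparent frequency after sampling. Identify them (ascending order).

59.5 MHz, 62.5 MHz

fs/2 = 12.2 MHz.
58.5 MHz mod fs = 9.7 MHz.
9.7 MHz ≤ fs/2 = 12.2 MHz, appears at 9.7 MHz.
77.3 MHz mod fs = 4.1 MHz.
4.1 MHz ≤ fs/2 = 12.2 MHz, appears at 4.1 MHz.
43.15 MHz mod fs = 18.75 MHz.
18.75 MHz > fs/2 = 12.2 MHz, folds to fs − 18.75 MHz = 5.65 MHz.
59.5 MHz mod fs = 10.7 MHz.
10.7 MHz ≤ fs/2 = 12.2 MHz, appears at 10.7 MHz.
62.5 MHz mod fs = 13.7 MHz.
13.7 MHz > fs/2 = 12.2 MHz, folds to fs − 13.7 MHz = 10.7 MHz.
59.5 MHz and 62.5 MHz both map to 10.7 MHz.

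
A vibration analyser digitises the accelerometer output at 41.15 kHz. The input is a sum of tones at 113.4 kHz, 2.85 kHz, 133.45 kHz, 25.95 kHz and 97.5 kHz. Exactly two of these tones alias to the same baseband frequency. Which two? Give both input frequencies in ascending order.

25.95 kHz, 97.5 kHz

fs/2 = 20.575 kHz.
113.4 kHz mod fs = 31.1 kHz.
31.1 kHz > fs/2 = 20.575 kHz, folds to fs − 31.1 kHz = 10.05 kHz.
2.85 kHz ≤ fs/2 = 20.575 kHz, passes unchanged.
133.45 kHz mod fs = 10 kHz.
10 kHz ≤ fs/2 = 20.575 kHz, appears at 10 kHz.
25.95 kHz > fs/2 = 20.575 kHz, folds to fs − 25.95 kHz = 15.2 kHz.
97.5 kHz mod fs = 15.2 kHz.
15.2 kHz ≤ fs/2 = 20.575 kHz, appears at 15.2 kHz.
25.95 kHz and 97.5 kHz both map to 15.2 kHz.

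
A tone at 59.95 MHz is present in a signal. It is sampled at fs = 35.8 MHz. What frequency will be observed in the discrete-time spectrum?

59.95 MHz mod fs = 24.15 MHz.
24.15 MHz > fs/2 = 17.9 MHz, folds to fs − 24.15 MHz = 11.65 MHz.

11.65 MHz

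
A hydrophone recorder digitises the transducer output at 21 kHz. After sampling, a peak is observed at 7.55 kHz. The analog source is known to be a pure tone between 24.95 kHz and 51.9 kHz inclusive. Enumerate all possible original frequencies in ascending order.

28.55 kHz, 34.45 kHz, 49.55 kHz

Frequencies that alias to 7.55 kHz are k·fs ± 7.55 kHz for integer k ≥ 0.
k=0: 7.55 kHz.
k=1: 13.45 kHz, 28.55 kHz.
k=2: 34.45 kHz, 49.55 kHz.
k=3: 55.45 kHz, 70.55 kHz.
Within [24.95 kHz, 51.9 kHz]: 28.55 kHz, 34.45 kHz, 49.55 kHz.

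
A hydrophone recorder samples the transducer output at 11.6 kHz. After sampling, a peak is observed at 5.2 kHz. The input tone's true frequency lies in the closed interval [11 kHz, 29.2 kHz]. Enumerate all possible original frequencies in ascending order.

16.8 kHz, 18 kHz, 28.4 kHz

Frequencies that alias to 5.2 kHz are k·fs ± 5.2 kHz for integer k ≥ 0.
k=0: 5.2 kHz.
k=1: 6.4 kHz, 16.8 kHz.
k=2: 18 kHz, 28.4 kHz.
k=3: 29.6 kHz, 40 kHz.
Within [11 kHz, 29.2 kHz]: 16.8 kHz, 18 kHz, 28.4 kHz.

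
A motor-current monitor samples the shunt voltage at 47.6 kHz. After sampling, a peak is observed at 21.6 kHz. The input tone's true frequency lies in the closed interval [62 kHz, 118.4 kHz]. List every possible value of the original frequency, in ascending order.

69.2 kHz, 73.6 kHz, 116.8 kHz

Frequencies that alias to 21.6 kHz are k·fs ± 21.6 kHz for integer k ≥ 0.
k=0: 21.6 kHz.
k=1: 26 kHz, 69.2 kHz.
k=2: 73.6 kHz, 116.8 kHz.
k=3: 121.2 kHz, 164.4 kHz.
Within [62 kHz, 118.4 kHz]: 69.2 kHz, 73.6 kHz, 116.8 kHz.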